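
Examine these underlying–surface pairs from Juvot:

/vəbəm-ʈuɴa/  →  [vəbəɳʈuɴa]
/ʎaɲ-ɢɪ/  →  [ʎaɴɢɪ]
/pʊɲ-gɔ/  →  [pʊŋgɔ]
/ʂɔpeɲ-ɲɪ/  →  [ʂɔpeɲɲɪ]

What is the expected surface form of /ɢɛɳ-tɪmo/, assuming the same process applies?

The data show regressive place assimilation: /m/ → [ɳ] before /ʈ/; /ɲ/ → [ɴ] before /ɢ/; /ɲ/ → [ŋ] before /g/. In each pair only place changes, matching the following consonant, while manner and voice stay constant.
Nothing changes in [ʂɔpeɲɲɪ]: there the adjacent consonants already agree in place (/ɲ/ and /ɲ/ are both palatal), so this form is consistent with the same rule.
/ɳ/ is a voiced retroflex nasal. The following trigger /t/ is alveolar, so /ɳ/ must become alveolar as well.
A voiced alveolar nasal is [n], so the surface segment is [n].

[ɢɛntɪmo]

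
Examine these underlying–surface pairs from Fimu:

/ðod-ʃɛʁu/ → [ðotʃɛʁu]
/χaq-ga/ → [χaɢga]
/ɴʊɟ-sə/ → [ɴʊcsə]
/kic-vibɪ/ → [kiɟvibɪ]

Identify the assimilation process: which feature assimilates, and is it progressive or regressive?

regressive voicing assimilation

The segment that alternates is /d/, which surfaces as [t] when adjacent to /ʃ/.
/d/ is voiced while /ʃ/ is voiceless; the output [t] is voiceless, matching the trigger — so the feature that spreads is voicing.
Place and manner are unchanged, so the assimilation is partial, not total.
The other alternating forms pattern the same way: /q/ → [ɢ] before /g/ (voiceless → voiced, matching voiced); /ɟ/ → [c] before /s/ (voiced → voiceless, matching voiceless); /c/ → [ɟ] before /v/ (voiceless → voiced, matching voiced) — only voicing changes, and always toward the following segment.
The trigger is the following segment, so the direction is regressive (anticipatory).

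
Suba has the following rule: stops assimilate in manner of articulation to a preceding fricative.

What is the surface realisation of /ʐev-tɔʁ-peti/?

/t/ is a voiceless alveolar stop. The preceding trigger /v/ is a fricative, so /t/ must become a fricative as well.
The voiceless alveolar fricative is [s], so /t/ → [s].
At the second juncture, /p/ likewise becomes [ɸ] adjacent to /ʁ/.

[ʐevsɔʁɸeti]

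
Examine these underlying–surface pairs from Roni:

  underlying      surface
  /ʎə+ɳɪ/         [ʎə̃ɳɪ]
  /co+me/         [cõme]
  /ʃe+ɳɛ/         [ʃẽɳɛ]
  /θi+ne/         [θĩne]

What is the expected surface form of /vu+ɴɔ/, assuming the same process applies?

[vũɴɔ]

The data show regressive nasality assimilation (vowel nasalisation): /ə/ → [ə̃] before /ɳ/; /o/ → [õ] before /m/; /e/ → [ẽ] before /ɳ/; /i/ → [ĩ] before /n/ — a vowel is nasalised by an immediately following nasal consonant.
The vowel /u/ is adjacent to the following nasal /ɴ/, so it acquires [+nasal] and surfaces as [ũ].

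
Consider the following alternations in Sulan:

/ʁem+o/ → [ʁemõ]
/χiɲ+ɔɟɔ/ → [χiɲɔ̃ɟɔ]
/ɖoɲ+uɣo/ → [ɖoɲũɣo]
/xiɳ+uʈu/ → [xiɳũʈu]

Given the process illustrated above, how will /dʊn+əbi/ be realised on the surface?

[dʊnə̃bi]

The data show progressive nasality assimilation (vowel nasalisation): /o/ → [õ] after /m/; /ɔ/ → [ɔ̃] after /ɲ/; /u/ → [ũ] after /ɲ/; /u/ → [ũ] after /ɳ/ — a vowel is nasalised by an immediately preceding nasal consonant.
The vowel /ə/ is adjacent to the preceding nasal /n/, so it acquires [+nasal] and surfaces as [ə̃].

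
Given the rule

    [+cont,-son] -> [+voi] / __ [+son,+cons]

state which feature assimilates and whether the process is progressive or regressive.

regressive voicing assimilation

The target ([+cont,-son], fricatives) acquires [+voi] next to a sonorant consonant ([+son,+cons]) — it takes on the voicing of its neighbour, so the feature that spreads is voicing.
Since the environment is written after the underscore, the trigger follows the target; the direction is regressive.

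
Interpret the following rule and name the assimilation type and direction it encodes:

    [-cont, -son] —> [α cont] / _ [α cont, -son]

The rule copies [cont] (continuancy) from the environment onto the target stops; since [±cont] encodes the stop/fricative manner contrast, the assimilating dimension is manner.
The conditioning segment sits to the right of the focus bar, meaning the trigger follows the segment that changes — regressive assimilation.

regressive manner assimilation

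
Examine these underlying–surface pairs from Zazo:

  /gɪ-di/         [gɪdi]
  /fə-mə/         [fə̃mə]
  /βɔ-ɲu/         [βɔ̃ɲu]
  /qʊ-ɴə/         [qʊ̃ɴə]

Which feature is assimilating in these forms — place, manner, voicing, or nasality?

nasality

The vowel /ə/ surfaces as nasalised [ə̃] next to the following nasal /m/ — it has acquired the [+nasal] feature of its neighbour.
Likewise in the remaining data: /ɔ/ → [ɔ̃] before /ɲ/; /ʊ/ → [ʊ̃] before /ɴ/ — each time a vowel is nasalised next to a following nasal.
No change occurs in [gɪdi] because the vowel at the boundary is adjacent to an oral consonant, not a nasal (/ɪ/ next to /d/).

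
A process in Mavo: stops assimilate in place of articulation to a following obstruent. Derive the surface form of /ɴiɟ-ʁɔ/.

[ɴiɢʁɔ]

The rule targets /ɟ/ (voiced palatal stop), which sits before the trigger /ʁ/ (uvular).
Changing only its place to uvular gives [ɢ] — the voiced uvular stop.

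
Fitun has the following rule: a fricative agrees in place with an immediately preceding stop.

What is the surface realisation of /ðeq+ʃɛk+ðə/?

The rule targets /ʃ/ (voiceless postalveolar fricative), which sits after the trigger /q/ (uvular).
The voiceless uvular fricative is [χ], so /ʃ/ → [χ].
The same rule applies at the second boundary: /ð/ → [ɣ] next to /k/.

[ðeqχɛkɣə]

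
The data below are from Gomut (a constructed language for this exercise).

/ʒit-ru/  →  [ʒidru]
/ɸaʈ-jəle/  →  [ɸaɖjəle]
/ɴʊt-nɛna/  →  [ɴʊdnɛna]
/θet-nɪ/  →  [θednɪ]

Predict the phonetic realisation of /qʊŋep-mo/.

The data show regressive voicing assimilation: /t/ → [d] before /r/; /ʈ/ → [ɖ] before /j/; /t/ → [d] before /n/. In each pair only voicing changes, matching the following consonant, while place and manner stay constant.
/p/ is a voiceless bilabial stop. The following trigger /m/ is voiced, so /p/ must become voiced as well.
A voiced bilabial stop is [b], so the surface segment is [b].

[qʊŋebmo]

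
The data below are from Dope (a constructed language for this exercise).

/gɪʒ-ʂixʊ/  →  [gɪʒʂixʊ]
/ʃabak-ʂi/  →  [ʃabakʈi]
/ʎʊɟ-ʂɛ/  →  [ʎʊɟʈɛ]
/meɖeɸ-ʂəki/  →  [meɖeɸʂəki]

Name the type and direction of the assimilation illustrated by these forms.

Comparing underlying and surface forms, /ʂ/ → [ʈ] is the alternation; the neighbouring /k/ is constant.
/ʂ/ is a fricative while /k/ is a stop; the output [ʈ] is a stop, matching the trigger — so the feature that spreads is manner.
Place and voice are unchanged, so the assimilation is partial, not total.
The same holds elsewhere in the data: /ʂ/ → [ʈ] after /ɟ/ (fricative → stop, matching a stop) — only manner changes, and always toward the preceding segment.
Nothing changes in [gɪʒʂixʊ], [meɖeɸʂəki]: there the adjacent consonants already agree in manner (/ʂ/ and /ʒ/ are both fricatives; /ʂ/ and /ɸ/ are both fricatives), so these forms are consistent with the same rule.
Since the segment that changes follows the conditioning segment, the assimilation is progressive.

progressive manner assimilation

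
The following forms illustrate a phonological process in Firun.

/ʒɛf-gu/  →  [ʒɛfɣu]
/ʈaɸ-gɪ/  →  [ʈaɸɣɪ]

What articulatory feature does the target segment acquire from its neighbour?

Underlying /g/ is realised as [ɣ] next to /f/; /f/ itself does not change.
/g/ is a stop while /f/ is a fricative; the output [ɣ] is a fricative, matching the trigger — so the feature that spreads is manner.
The other alternating form patterns the same way: /g/ → [ɣ] after /ɸ/ (stop → fricative, matching a fricative) — only manner changes, and always toward the preceding segment.

manner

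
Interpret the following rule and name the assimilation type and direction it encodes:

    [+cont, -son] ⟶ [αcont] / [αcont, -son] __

The rule copies [cont] (continuancy) from the environment onto the target fricatives; since [±cont] encodes the stop/fricative manner contrast, the assimilating dimension is manner.
The conditioning segment sits to the left of the focus bar, meaning the trigger precedes the segment that changes — progressive assimilation.

progressive manner assimilation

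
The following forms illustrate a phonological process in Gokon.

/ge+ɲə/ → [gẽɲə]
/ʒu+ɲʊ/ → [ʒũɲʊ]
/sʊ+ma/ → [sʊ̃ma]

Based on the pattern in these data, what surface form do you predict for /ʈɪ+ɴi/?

[ʈɪ̃ɴi]

The data show regressive nasality assimilation (vowel nasalisation): /e/ → [ẽ] before /ɲ/; /u/ → [ũ] before /ɲ/; /ʊ/ → [ʊ̃] before /m/ — a vowel is nasalised by an immediately following nasal consonant.
The vowel /ɪ/ is adjacent to the following nasal /ɴ/, so it acquires [+nasal] and surfaces as [ɪ̃].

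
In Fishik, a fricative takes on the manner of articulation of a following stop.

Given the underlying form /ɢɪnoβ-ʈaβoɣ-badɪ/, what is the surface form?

/β/ is a voiced bilabial fricative. The following trigger /ʈ/ is a stop, so /β/ must become a stop as well.
A voiced bilabial stop is [b], so the surface segment is [b].
At the second juncture, /ɣ/ likewise becomes [g] adjacent to /b/.

[ɢɪnobʈaβogbadɪ]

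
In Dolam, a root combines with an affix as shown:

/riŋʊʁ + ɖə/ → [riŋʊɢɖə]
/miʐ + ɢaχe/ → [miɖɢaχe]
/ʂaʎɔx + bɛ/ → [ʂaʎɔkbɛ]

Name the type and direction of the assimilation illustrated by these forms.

Comparing underlying and surface forms, /ʁ/ → [ɢ] is the alternation; the neighbouring /ɖ/ is constant.
/ʁ/ is a fricative while /ɖ/ is a stop; the output [ɢ] is a stop, matching the trigger — so the feature that spreads is manner.
Place and voice are unchanged, so the assimilation is partial, not total.
Checking the remaining alternations: /ʐ/ → [ɖ] before /ɢ/ (fricative → stop, matching a stop); /x/ → [k] before /b/ (fricative → stop, matching a stop) — only manner changes, and always toward the following segment.
Since the segment that changes precedes the conditioning segment, the assimilation is regressive.

regressive manner assimilation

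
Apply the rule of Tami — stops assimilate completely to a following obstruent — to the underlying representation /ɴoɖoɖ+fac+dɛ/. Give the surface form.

/ɖ/ is the segment targeted by the rule; it sits immediately before /f/, so it assimilates completely and surfaces as [f].
The same rule applies at the second boundary: /c/ → [d] next to /d/.

[ɴoɖoffaddɛ]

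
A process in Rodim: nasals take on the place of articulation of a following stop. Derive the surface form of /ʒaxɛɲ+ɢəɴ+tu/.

/ɲ/ is a voiced palatal nasal. The following trigger /ɢ/ is uvular, so /ɲ/ must become uvular as well.
The voiced uvular nasal is [ɴ], so /ɲ/ → [ɴ].
At the second juncture, /ɴ/ likewise becomes [n] adjacent to /t/.

[ʒaxɛɴɢəntu]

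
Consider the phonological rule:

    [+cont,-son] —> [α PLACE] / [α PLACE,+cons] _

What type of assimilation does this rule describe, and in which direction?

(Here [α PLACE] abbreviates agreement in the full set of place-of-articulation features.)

progressive place assimilation

The rule copies the place features (abbreviated [PLACE]) from the environment onto the target, so the assimilating feature is place.
Since the environment is written before the underscore, the trigger precedes the target; the direction is progressive.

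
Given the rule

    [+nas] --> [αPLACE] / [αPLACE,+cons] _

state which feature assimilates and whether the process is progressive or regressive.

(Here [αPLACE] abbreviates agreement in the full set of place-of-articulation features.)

The rule copies the place features (abbreviated [PLACE]) from the environment onto the target, so the assimilating feature is place.
Since the environment is written before the underscore, the trigger precedes the target; the direction is progressive.

progressive place assimilation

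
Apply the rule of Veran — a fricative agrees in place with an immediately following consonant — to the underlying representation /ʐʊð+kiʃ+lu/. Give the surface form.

[ʐʊɣkislu]

/ð/ is a voiced dental fricative. The following trigger /k/ is velar, so /ð/ must become velar as well.
Changing only its place to velar gives [ɣ] — the voiced velar fricative.
At the second juncture, /ʃ/ likewise becomes [s] adjacent to /l/.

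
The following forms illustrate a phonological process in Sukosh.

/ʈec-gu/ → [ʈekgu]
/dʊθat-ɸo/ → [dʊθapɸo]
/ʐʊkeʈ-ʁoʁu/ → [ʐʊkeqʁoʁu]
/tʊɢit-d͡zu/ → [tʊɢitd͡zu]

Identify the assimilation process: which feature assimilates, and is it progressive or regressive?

Comparing underlying and surface forms, /c/ → [k] is the alternation; the neighbouring /g/ is constant.
The change palatal → velar matches the place of the following /g/, identifying this as place assimilation.
Manner and voice are unchanged, so the assimilation is partial, not total.
The same holds elsewhere in the data: /t/ → [p] before /ɸ/ (alveolar → bilabial, matching bilabial); /ʈ/ → [q] before /ʁ/ (retroflex → uvular, matching uvular) — only place changes, and always toward the following segment.
Nothing changes in [tʊɢitd͡zu]: there the adjacent consonants already agree in place (/t/ and /d͡z/ are both alveolar), so this form is consistent with the same rule.
Since the segment that changes precedes the conditioning segment, the assimilation is regressive.

regressive place assimilation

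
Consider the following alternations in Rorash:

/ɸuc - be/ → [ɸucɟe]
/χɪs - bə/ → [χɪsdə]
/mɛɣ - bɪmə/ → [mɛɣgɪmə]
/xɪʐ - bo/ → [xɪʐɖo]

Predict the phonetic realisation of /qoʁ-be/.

[qoʁɢe]

The data show progressive place assimilation: /b/ → [ɟ] after /c/; /b/ → [d] after /s/; /b/ → [g] after /ɣ/; /b/ → [ɖ] after /ʐ/. In each pair only place changes, matching the preceding consonant, while manner and voice stay constant.
The rule targets /b/ (voiced bilabial stop), which sits after the trigger /ʁ/ (uvular).
A voiced uvular stop is [ɢ], so the surface segment is [ɢ].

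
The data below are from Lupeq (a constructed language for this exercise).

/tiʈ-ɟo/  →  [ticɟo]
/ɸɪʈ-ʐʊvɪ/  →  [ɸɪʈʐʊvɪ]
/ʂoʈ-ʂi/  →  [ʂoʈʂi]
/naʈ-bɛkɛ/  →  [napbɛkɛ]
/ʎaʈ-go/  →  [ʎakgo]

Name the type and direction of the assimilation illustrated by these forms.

regressive place assimilation

The segment that alternates is /ʈ/, which surfaces as [c] when adjacent to /ɟ/.
/ʈ/ is retroflex while /ɟ/ is palatal; the output [c] is palatal, matching the trigger — so the feature that spreads is place.
Manner and voice are unchanged, so the assimilation is partial, not total.
Checking the remaining alternations: /ʈ/ → [p] before /b/ (retroflex → bilabial, matching bilabial); /ʈ/ → [k] before /g/ (retroflex → velar, matching velar) — only place changes, and always toward the following segment.
No alternation appears in [ɸɪʈʐʊvɪ], [ʂoʈʂi]: there the adjacent consonants already agree in place (/ʈ/ and /ʐ/ are both retroflex; /ʈ/ and /ʂ/ are both retroflex), so these forms are consistent with the same rule.
Since the segment that changes precedes the conditioning segment, the assimilation is regressive.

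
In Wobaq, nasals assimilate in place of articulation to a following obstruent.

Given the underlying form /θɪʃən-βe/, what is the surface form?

[θɪʃəmβe]

/n/ is a voiced alveolar nasal. The following trigger /β/ is bilabial, so /n/ must become bilabial as well.
A voiced bilabial nasal is [m], so the surface segment is [m].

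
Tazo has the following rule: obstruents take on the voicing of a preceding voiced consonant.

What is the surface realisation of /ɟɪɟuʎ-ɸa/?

[ɟɪɟuʎβa]

/ɸ/ is a voiceless bilabial fricative. The preceding trigger /ʎ/ is voiced, so /ɸ/ must become voiced as well.
A voiced bilabial fricative is [β], so the surface segment is [β].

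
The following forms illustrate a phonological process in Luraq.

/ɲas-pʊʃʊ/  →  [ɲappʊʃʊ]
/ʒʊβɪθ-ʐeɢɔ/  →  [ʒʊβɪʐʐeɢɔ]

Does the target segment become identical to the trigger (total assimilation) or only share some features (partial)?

Underlying /s/ is realised as [p] next to /p/; /p/ itself does not change.
The output [p] is identical to the trigger /p/ — every feature (place, manner, voicing) has been copied — so this is total assimilation.
The other form behaves the same way: /θ/ → [ʐ] before /ʐ/ — in each case the output is a copy of the following consonant.

total assimilation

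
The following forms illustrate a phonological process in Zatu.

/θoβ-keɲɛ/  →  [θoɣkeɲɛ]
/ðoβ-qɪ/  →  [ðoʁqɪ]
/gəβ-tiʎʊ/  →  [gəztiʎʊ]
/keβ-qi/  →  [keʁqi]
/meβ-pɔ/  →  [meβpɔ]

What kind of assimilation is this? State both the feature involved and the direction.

regressive place assimilation

Comparing underlying and surface forms, /β/ → [ɣ] is the alternation; the neighbouring /k/ is constant.
/β/ is bilabial while /k/ is velar; the output [ɣ] is velar, matching the trigger — so the feature that spreads is place.
Manner and voice are unchanged, so the assimilation is partial, not total.
The other alternating forms pattern the same way: /β/ → [ʁ] before /q/ (bilabial → uvular, matching uvular); /β/ → [z] before /t/ (bilabial → alveolar, matching alveolar) — only place changes, and always toward the following segment.
Nothing changes in [meβpɔ]: there the adjacent consonants already agree in place (/β/ and /p/ are both bilabial), so this form is consistent with the same rule.
The trigger is the following segment, so the direction is regressive (anticipatory).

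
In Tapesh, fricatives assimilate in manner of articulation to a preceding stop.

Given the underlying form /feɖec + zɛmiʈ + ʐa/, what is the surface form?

[feɖecdɛmiʈɖa]

/z/ is a voiced alveolar fricative. The preceding trigger /c/ is a stop, so /z/ must become a stop as well.
Changing only its manner to stop gives [d] — the voiced alveolar stop.
At the second juncture, /ʐ/ likewise becomes [ɖ] adjacent to /ʈ/.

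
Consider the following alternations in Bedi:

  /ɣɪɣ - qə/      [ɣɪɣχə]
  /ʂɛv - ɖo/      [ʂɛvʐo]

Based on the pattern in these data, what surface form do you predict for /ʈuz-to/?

[ʈuzso]

The data show progressive manner assimilation: /q/ → [χ] after /ɣ/; /ɖ/ → [ʐ] after /v/. In each pair only manner changes, matching the preceding consonant, while place and voice stay constant.
/t/ is a voiceless alveolar stop. The preceding trigger /z/ is a fricative, so /t/ must become a fricative as well.
The voiceless alveolar fricative is [s], so /t/ → [s].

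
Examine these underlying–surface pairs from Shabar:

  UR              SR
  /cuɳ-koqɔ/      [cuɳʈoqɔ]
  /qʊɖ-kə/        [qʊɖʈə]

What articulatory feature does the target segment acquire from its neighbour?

The segment that alternates is /k/, which surfaces as [ʈ] when adjacent to /ɳ/.
/k/ is velar while /ɳ/ is retroflex; the output [ʈ] is retroflex, matching the trigger — so the feature that spreads is place.
Checking the remaining alternation: /k/ → [ʈ] after /ɖ/ (velar → retroflex, matching retroflex) — only place changes, and always toward the preceding segment.

place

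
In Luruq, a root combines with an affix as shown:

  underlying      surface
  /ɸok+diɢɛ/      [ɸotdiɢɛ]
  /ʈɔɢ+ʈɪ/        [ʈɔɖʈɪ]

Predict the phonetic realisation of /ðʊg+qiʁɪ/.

[ðʊɢqiʁɪ]

The data show regressive place assimilation: /k/ → [t] before /d/; /ɢ/ → [ɖ] before /ʈ/. In each pair only place changes, matching the following consonant, while manner and voice stay constant.
The rule targets /g/ (voiced velar stop), which sits before the trigger /q/ (uvular).
Changing only its place to uvular gives [ɢ] — the voiced uvular stop.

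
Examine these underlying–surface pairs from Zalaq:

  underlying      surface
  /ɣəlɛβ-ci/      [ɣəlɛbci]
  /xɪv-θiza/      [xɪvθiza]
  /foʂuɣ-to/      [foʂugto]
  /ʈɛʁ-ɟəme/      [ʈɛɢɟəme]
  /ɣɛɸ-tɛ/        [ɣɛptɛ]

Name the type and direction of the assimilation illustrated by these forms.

regressive manner assimilation

The segment that alternates is /β/, which surfaces as [b] when adjacent to /c/.
/β/ is a fricative while /c/ is a stop; the output [b] is a stop, matching the trigger — so the feature that spreads is manner.
Place and voice are unchanged, so the assimilation is partial, not total.
The other alternating forms pattern the same way: /ɣ/ → [g] before /t/ (fricative → stop, matching a stop); /ʁ/ → [ɢ] before /ɟ/ (fricative → stop, matching a stop); /ɸ/ → [p] before /t/ (fricative → stop, matching a stop) — only manner changes, and always toward the following segment.
No alternation appears in [xɪvθiza]: there the adjacent consonants already agree in manner (/v/ and /θ/ are both fricatives), so this form is consistent with the same rule.
The trigger is the following segment, so the direction is regressive (anticipatory).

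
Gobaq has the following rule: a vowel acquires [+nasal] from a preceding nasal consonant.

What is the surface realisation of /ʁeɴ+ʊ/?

[ʁeɴʊ̃]

The vowel /ʊ/ is adjacent to the preceding nasal /ɴ/, so it acquires [+nasal] and surfaces as [ʊ̃].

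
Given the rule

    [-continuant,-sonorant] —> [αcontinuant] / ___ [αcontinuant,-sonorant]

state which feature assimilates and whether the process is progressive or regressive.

The shared variable α links the value of [continuant] on the target to that of the neighbouring obstruent. [continuant] distinguishes stops from fricatives — a manner-of-articulation feature — so this is manner assimilation.
The conditioning segment sits to the right of the focus bar, meaning the trigger follows the segment that changes — regressive assimilation.

regressive manner assimilation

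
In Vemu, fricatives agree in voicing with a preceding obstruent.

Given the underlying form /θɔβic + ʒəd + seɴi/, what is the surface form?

[θɔβicʃədzeɴi]

The rule targets /ʒ/ (voiced postalveolar fricative), which sits after the trigger /c/ (voiceless).
The voiceless postalveolar fricative is [ʃ], so /ʒ/ → [ʃ].
The same rule applies at the second boundary: /s/ → [z] next to /d/.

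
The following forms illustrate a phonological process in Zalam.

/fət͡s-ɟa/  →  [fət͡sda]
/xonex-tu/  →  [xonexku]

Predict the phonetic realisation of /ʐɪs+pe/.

[ʐɪste]

The data show progressive place assimilation: /ɟ/ → [d] after /t͡s/; /t/ → [k] after /x/. In each pair only place changes, matching the preceding consonant, while manner and voice stay constant.
The rule targets /p/ (voiceless bilabial stop), which sits after the trigger /s/ (alveolar).
Changing only its place to alveolar gives [t] — the voiceless alveolar stop.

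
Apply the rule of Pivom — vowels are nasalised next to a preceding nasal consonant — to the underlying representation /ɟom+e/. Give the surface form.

[ɟomẽ]

The vowel /e/ is adjacent to the preceding nasal /m/, so it acquires [+nasal] and surfaces as [ẽ].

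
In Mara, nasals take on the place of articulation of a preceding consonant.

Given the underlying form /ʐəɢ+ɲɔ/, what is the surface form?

[ʐəɢɴɔ]

/ɲ/ is a voiced palatal nasal. The preceding trigger /ɢ/ is uvular, so /ɲ/ must become uvular as well.
A voiced uvular nasal is [ɴ], so the surface segment is [ɴ].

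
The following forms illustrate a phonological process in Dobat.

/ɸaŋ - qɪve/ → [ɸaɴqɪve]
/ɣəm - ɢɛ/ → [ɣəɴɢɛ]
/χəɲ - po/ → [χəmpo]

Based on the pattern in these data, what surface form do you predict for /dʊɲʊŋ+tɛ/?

The data show regressive place assimilation: /ŋ/ → [ɴ] before /q/; /m/ → [ɴ] before /ɢ/; /ɲ/ → [m] before /p/. In each pair only place changes, matching the following consonant, while manner and voice stay constant.
The rule targets /ŋ/ (voiced velar nasal), which sits before the trigger /t/ (alveolar).
The voiced alveolar nasal is [n], so /ŋ/ → [n].

[dʊɲʊntɛ]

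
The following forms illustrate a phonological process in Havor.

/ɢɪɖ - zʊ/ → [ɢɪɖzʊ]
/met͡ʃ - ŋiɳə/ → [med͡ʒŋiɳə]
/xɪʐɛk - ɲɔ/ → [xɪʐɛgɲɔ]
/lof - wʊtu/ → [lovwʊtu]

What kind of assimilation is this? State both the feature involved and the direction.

regressive voicing assimilation

Comparing underlying and surface forms, /t͡ʃ/ → [d͡ʒ] is the alternation; the neighbouring /ŋ/ is constant.
The change voiceless → voiced matches the voicing of the following /ŋ/, identifying this as voicing assimilation.
Place and manner are unchanged, so the assimilation is partial, not total.
Checking the remaining alternations: /k/ → [g] before /ɲ/ (voiceless → voiced, matching voiced); /f/ → [v] before /w/ (voiceless → voiced, matching voiced) — only voicing changes, and always toward the following segment.
Nothing changes in [ɢɪɖzʊ]: there the adjacent consonants already agree in voicing (/ɖ/ and /z/ are both voiced), so this form is consistent with the same rule.
Since the segment that changes precedes the conditioning segment, the assimilation is regressive.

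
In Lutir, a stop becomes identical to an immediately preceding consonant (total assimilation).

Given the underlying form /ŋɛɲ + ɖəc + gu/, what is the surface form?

/ɖ/ is the segment targeted by the rule; it sits immediately after /ɲ/, so it assimilates completely and surfaces as [ɲ].
At the second juncture, /g/ likewise becomes [c] adjacent to /c/.

[ŋɛɲɲəccu]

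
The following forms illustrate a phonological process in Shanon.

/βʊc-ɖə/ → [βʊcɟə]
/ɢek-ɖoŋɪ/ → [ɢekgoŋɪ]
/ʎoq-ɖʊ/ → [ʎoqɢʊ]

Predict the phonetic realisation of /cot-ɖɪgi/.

[cotdɪgi]

The data show progressive place assimilation: /ɖ/ → [ɟ] after /c/; /ɖ/ → [g] after /k/; /ɖ/ → [ɢ] after /q/. In each pair only place changes, matching the preceding consonant, while manner and voice stay constant.
The rule targets /ɖ/ (voiced retroflex stop), which sits after the trigger /t/ (alveolar).
Changing only its place to alveolar gives [d] — the voiced alveolar stop.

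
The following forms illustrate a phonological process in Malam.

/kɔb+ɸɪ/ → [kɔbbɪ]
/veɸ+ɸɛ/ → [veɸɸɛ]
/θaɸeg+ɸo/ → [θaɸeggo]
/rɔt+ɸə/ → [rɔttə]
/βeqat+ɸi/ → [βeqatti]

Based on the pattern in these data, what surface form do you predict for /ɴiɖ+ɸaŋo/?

The data show progressive total assimilation (/ɸ/ → [b] after /b/; /ɸ/ → [g] after /g/; /ɸ/ → [t] after /t/): in every case the target segment becomes identical to its preceding neighbour, copying more than a single feature.
In [veɸɸɛ] the two consonants at the boundary are already identical (/ɸ/ + /ɸ/), so the rule applies vacuously and nothing changes.
/ɸ/ is the segment targeted by the rule; it sits immediately after /ɖ/, so it assimilates completely and surfaces as [ɖ].

[ɴiɖɖaŋo]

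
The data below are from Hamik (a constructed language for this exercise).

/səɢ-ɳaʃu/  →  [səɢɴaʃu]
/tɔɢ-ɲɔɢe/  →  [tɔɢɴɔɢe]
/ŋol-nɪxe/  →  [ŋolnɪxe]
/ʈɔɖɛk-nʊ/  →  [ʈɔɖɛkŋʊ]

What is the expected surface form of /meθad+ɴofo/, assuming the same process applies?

[meθadnofo]

The data show progressive place assimilation: /ɳ/ → [ɴ] after /ɢ/; /ɲ/ → [ɴ] after /ɢ/; /n/ → [ŋ] after /k/. In each pair only place changes, matching the preceding consonant, while manner and voice stay constant.
Nothing changes in [ŋolnɪxe]: there the adjacent consonants already agree in place (/n/ and /l/ are both alveolar), so this form is consistent with the same rule.
The rule targets /ɴ/ (voiced uvular nasal), which sits after the trigger /d/ (alveolar).
Changing only its place to alveolar gives [n] — the voiced alveolar nasal.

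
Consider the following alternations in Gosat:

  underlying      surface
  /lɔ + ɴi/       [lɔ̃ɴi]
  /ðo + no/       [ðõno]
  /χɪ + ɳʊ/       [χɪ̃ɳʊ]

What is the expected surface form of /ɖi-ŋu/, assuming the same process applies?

[ɖĩŋu]

The data show regressive nasality assimilation (vowel nasalisation): /ɔ/ → [ɔ̃] before /ɴ/; /o/ → [õ] before /n/; /ɪ/ → [ɪ̃] before /ɳ/ — a vowel is nasalised by an immediately following nasal consonant.
The vowel /i/ is adjacent to the following nasal /ŋ/, so it acquires [+nasal] and surfaces as [ĩ].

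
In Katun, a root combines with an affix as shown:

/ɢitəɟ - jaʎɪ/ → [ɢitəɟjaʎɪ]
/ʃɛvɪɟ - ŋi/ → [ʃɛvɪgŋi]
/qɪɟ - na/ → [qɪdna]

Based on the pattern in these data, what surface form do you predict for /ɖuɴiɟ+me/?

[ɖuɴibme]

The data show regressive place assimilation: /ɟ/ → [g] before /ŋ/; /ɟ/ → [d] before /n/. In each pair only place changes, matching the following consonant, while manner and voice stay constant.
No alternation appears in [ɢitəɟjaʎɪ]: there the adjacent consonants already agree in place (/ɟ/ and /j/ are both palatal), so this form is consistent with the same rule.
The rule targets /ɟ/ (voiced palatal stop), which sits before the trigger /m/ (bilabial).
A voiced bilabial stop is [b], so the surface segment is [b].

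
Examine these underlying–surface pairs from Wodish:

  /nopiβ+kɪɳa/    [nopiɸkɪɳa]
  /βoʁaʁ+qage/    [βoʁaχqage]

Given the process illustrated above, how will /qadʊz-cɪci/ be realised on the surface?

The data show regressive voicing assimilation: /β/ → [ɸ] before /k/; /ʁ/ → [χ] before /q/. In each pair only voicing changes, matching the following consonant, while place and manner stay constant.
The rule targets /z/ (voiced alveolar fricative), which sits before the trigger /c/ (voiceless).
Changing only its voicing to voiceless gives [s] — the voiceless alveolar fricative.

[qadʊscɪci]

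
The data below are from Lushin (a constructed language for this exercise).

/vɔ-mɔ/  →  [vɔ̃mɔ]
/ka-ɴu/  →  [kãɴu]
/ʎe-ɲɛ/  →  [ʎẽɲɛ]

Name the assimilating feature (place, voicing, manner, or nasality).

The vowel /ɔ/ surfaces as nasalised [ɔ̃] next to the following nasal /m/ — it has acquired the [+nasal] feature of its neighbour.
The other forms show the same pattern: /a/ → [ã] before /ɴ/; /e/ → [ẽ] before /ɲ/ — each time a vowel is nasalised next to a following nasal.

nasality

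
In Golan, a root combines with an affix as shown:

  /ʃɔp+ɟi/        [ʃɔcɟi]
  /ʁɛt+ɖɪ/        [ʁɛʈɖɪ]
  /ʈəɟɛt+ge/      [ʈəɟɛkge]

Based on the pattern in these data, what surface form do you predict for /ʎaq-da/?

The data show regressive place assimilation: /p/ → [c] before /ɟ/; /t/ → [ʈ] before /ɖ/; /t/ → [k] before /g/. In each pair only place changes, matching the following consonant, while manner and voice stay constant.
/q/ is a voiceless uvular stop. The following trigger /d/ is alveolar, so /q/ must become alveolar as well.
The voiceless alveolar stop is [t], so /q/ → [t].

[ʎatda]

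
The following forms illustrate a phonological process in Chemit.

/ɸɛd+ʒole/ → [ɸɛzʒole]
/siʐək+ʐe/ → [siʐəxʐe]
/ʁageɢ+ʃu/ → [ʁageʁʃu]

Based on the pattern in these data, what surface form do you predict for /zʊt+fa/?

[zʊsfa]

The data show regressive manner assimilation: /d/ → [z] before /ʒ/; /k/ → [x] before /ʐ/; /ɢ/ → [ʁ] before /ʃ/. In each pair only manner changes, matching the following consonant, while place and voice stay constant.
/t/ is a voiceless alveolar stop. The following trigger /f/ is a fricative, so /t/ must become a fricative as well.
The voiceless alveolar fricative is [s], so /t/ → [s].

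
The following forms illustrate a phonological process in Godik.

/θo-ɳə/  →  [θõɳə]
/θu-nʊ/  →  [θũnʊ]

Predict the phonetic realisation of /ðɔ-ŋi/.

[ðɔ̃ŋi]

The data show regressive nasality assimilation (vowel nasalisation): /o/ → [õ] before /ɳ/; /u/ → [ũ] before /n/ — a vowel is nasalised by an immediately following nasal consonant.
/ɔ/ sits next to the nasal /ŋ/ and is therefore nasalised to [ɔ̃].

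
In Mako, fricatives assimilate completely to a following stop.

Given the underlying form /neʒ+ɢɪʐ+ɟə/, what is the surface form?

/ʒ/ is the segment targeted by the rule; it sits immediately before /ɢ/, so it assimilates completely and surfaces as [ɢ].
The same rule applies at the second boundary: /ʐ/ → [ɟ] next to /ɟ/.

[neɢɢɪɟɟə]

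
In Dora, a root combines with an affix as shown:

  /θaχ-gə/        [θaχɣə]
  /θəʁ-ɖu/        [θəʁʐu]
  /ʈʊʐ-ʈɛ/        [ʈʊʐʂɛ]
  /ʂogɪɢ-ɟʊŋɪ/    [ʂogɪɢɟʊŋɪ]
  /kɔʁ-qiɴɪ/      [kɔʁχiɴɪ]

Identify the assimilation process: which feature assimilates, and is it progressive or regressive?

The segment that alternates is /g/, which surfaces as [ɣ] when adjacent to /χ/.
/g/ is a stop while /χ/ is a fricative; the output [ɣ] is a fricative, matching the trigger — so the feature that spreads is manner.
Place and voice are unchanged, so the assimilation is partial, not total.
The other alternating forms pattern the same way: /ɖ/ → [ʐ] after /ʁ/ (stop → fricative, matching a fricative); /ʈ/ → [ʂ] after /ʐ/ (stop → fricative, matching a fricative); /q/ → [χ] after /ʁ/ (stop → fricative, matching a fricative) — only manner changes, and always toward the preceding segment.
Nothing changes in [ʂogɪɢɟʊŋɪ]: there the adjacent consonants already agree in manner (/ɟ/ and /ɢ/ are both stops), so this form is consistent with the same rule.
Since the segment that changes follows the conditioning segment, the assimilation is progressive.

progressive manner assimilation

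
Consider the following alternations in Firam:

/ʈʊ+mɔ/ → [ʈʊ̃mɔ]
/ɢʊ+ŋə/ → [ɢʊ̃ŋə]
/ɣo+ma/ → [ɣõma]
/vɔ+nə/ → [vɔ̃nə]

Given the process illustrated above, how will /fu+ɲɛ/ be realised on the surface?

[fũɲɛ]

The data show regressive nasality assimilation (vowel nasalisation): /ʊ/ → [ʊ̃] before /m/; /ʊ/ → [ʊ̃] before /ŋ/; /o/ → [õ] before /m/; /ɔ/ → [ɔ̃] before /n/ — a vowel is nasalised by an immediately following nasal consonant.
The vowel /u/ is adjacent to the following nasal /ɲ/, so it acquires [+nasal] and surfaces as [ũ].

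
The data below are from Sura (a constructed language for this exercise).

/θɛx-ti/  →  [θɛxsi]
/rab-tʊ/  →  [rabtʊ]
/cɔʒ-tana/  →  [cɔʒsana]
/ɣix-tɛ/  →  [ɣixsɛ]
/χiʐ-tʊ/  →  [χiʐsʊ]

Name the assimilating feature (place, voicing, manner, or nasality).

manner

Underlying /t/ is realised as [s] next to /x/; /x/ itself does not change.
The change stop → fricative matches the manner of the preceding /x/, identifying this as manner assimilation.
The other alternating forms pattern the same way: /t/ → [s] after /ʒ/ (stop → fricative, matching a fricative); /t/ → [s] after /ʐ/ (stop → fricative, matching a fricative) — only manner changes, and always toward the preceding segment.
Nothing changes in [rabtʊ]: there the adjacent consonants already agree in manner (/t/ and /b/ are both stops), so this form is consistent with the same rule.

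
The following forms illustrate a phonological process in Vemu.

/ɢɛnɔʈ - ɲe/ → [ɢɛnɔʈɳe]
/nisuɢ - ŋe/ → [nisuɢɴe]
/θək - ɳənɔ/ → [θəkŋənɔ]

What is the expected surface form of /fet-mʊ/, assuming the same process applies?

The data show progressive place assimilation: /ɲ/ → [ɳ] after /ʈ/; /ŋ/ → [ɴ] after /ɢ/; /ɳ/ → [ŋ] after /k/. In each pair only place changes, matching the preceding consonant, while manner and voice stay constant.
The rule targets /m/ (voiced bilabial nasal), which sits after the trigger /t/ (alveolar).
A voiced alveolar nasal is [n], so the surface segment is [n].

[fetnʊ]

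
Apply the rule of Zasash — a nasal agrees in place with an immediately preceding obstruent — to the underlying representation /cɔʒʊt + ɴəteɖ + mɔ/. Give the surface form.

[cɔʒʊtnəteɖɳɔ]

/ɴ/ is a voiced uvular nasal. The preceding trigger /t/ is alveolar, so /ɴ/ must become alveolar as well.
Changing only its place to alveolar gives [n] — the voiced alveolar nasal.
At the second juncture, /m/ likewise becomes [ɳ] adjacent to /ɖ/.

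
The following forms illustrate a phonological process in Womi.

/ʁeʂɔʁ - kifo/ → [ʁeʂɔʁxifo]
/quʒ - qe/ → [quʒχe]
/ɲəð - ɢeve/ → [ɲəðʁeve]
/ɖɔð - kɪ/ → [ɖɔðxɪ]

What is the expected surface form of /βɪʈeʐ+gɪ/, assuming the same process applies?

[βɪʈeʐɣɪ]

The data show progressive manner assimilation: /k/ → [x] after /ʁ/; /q/ → [χ] after /ʒ/; /ɢ/ → [ʁ] after /ð/; /k/ → [x] after /ð/. In each pair only manner changes, matching the preceding consonant, while place and voice stay constant.
/g/ is a voiced velar stop. The preceding trigger /ʐ/ is a fricative, so /g/ must become a fricative as well.
Changing only its manner to fricative gives [ɣ] — the voiced velar fricative.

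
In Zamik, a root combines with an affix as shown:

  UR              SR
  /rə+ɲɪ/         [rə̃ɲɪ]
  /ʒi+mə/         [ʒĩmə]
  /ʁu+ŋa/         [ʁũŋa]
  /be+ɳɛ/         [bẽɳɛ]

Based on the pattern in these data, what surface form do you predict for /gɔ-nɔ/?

The data show regressive nasality assimilation (vowel nasalisation): /ə/ → [ə̃] before /ɲ/; /i/ → [ĩ] before /m/; /u/ → [ũ] before /ŋ/; /e/ → [ẽ] before /ɳ/ — a vowel is nasalised by an immediately following nasal consonant.
/ɔ/ sits next to the nasal /n/ and is therefore nasalised to [ɔ̃].

[gɔ̃nɔ]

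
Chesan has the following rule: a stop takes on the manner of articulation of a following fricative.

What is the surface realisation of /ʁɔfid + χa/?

[ʁɔfizχa]

The rule targets /d/ (voiced alveolar stop), which sits before the trigger /χ/ (fricative).
A voiced alveolar fricative is [z], so the surface segment is [z].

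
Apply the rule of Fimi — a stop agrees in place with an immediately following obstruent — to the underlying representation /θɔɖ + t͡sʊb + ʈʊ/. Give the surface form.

The rule targets /ɖ/ (voiced retroflex stop), which sits before the trigger /t͡s/ (alveolar).
The voiced alveolar stop is [d], so /ɖ/ → [d].
The same rule applies at the second boundary: /b/ → [ɖ] next to /ʈ/.

[θɔdt͡sʊɖʈʊ]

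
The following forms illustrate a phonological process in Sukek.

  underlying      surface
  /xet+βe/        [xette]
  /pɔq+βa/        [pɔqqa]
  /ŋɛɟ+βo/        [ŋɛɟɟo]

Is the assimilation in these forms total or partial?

total assimilation

Comparing underlying and surface forms, /β/ → [t] is the alternation; the neighbouring /t/ is constant.
The output [t] is identical to the trigger /t/ — every feature (place, manner, voicing) has been copied — so this is total assimilation.
The remaining alternations confirm this: /β/ → [q] after /q/; /β/ → [ɟ] after /ɟ/ — in each case the output is a copy of the preceding consonant.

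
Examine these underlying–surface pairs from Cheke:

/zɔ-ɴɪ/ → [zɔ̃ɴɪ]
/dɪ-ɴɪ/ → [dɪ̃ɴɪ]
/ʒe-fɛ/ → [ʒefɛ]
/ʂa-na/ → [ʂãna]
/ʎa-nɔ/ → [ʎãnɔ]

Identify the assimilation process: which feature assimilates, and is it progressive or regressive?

The vowel /ɔ/ surfaces as nasalised [ɔ̃] next to the following nasal /ɴ/ — it has acquired the [+nasal] feature of its neighbour.
Likewise in the remaining data: /ɪ/ → [ɪ̃] before /ɴ/; /a/ → [ã] before /n/ — each time a vowel is nasalised next to a following nasal.
No change occurs in [ʒefɛ] because the vowel at the boundary is adjacent to an oral consonant, not a nasal (/e/ next to /f/).
Because the conditioning nasal is to the right of the vowel that changes, the process is regressive (anticipatory).

regressive nasality assimilation (vowel nasalisation)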